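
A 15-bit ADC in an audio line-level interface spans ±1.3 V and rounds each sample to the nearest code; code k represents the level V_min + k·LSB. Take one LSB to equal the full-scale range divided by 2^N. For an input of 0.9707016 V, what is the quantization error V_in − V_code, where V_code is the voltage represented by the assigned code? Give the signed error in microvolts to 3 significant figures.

Span: 1.3 V − (-1.3 V) = 2.6 V. LSB = 2.6 V / 2^15 ≈ 79.35 µV.
Position in LSBs: (0.9707016 − (-1.3)) × 32768/2.6 = 28617.8269; rounding gives k = 28618.
V_code = -1.3 + (28618/32768) × 2.6 = 0.97071533203 V.
Error = V_in − V_code = 0.9707016 − (0.97071533203) = −13.7 µV.

−13.7 µV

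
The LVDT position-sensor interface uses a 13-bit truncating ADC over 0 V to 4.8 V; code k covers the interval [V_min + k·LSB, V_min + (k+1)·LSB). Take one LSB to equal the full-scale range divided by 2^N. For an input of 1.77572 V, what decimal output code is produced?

3030

Span = 4.8 V. LSB = 4.8 V / 2^13 ≈ 0.5859 mV.
code = ⌊(V_in − V_min)/LSB⌋ = ⌊(V_in − V_min) × 2^13 / range⌋
     = ⌊(1.77572 − (0)) × 8192 / 4.8⌋ = ⌊1.77572 × 8192/4.8⌋
     = ⌊3030.562⌋ = 3030.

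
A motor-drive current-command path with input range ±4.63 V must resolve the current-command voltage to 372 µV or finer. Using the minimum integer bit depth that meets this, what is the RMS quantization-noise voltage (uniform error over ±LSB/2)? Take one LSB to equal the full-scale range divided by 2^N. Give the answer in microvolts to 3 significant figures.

Range = 4.63 − (-4.63) = 9.26 V.
Need 2^N ≥ 9.26 V / 372 µV = 24890 → N_min = 15.
LSB = 9.26 V / 2^15 = 282.59 µV.
σ_q = LSB/√12 = 282.59 µV/3.4641 = 81.6 µV.

81.6 µV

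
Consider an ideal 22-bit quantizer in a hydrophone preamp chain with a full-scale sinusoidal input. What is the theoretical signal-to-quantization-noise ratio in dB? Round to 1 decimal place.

For an ideal N-bit converter with full-scale sine input, SNR = 6.02 N + 1.76 dB. SNR = 6.02 × 22 + 1.76 = 132.44 + 1.76 = 134.20 dB.

134.2 dB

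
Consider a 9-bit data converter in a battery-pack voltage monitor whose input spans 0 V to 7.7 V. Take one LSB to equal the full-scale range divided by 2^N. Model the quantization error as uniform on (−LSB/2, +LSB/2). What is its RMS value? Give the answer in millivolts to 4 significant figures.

4.341 mV

Range is 7.7 V.
LSB = 7.7 V ÷ 2^9 = 7.7/512 V = 15.0391 mV.
σ_q = LSB/√12 = 15.0391 mV/3.4641 = 4.341 mV.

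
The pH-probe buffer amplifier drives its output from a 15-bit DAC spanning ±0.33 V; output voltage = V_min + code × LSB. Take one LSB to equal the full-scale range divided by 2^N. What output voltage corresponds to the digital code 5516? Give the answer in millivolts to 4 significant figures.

The full-scale span is 0.33 − (-0.33) = 0.66 V. LSB = 0.66 V / 2^15.
V_out = V_min + code × LSB = -0.33 V + 5516 × 0.66 V / 32768
      = -0.33 V + 0.111101 V = -0.218899 V.

-218.9 mV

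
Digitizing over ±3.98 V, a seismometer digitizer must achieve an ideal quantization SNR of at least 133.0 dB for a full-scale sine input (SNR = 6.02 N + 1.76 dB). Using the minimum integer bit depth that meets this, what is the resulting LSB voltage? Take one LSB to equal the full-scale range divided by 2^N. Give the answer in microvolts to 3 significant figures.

1.90 µV

Span: 3.98 V − (-3.98 V) = 7.96 V.
N ≥ (133.0 − 1.76)/6.02 = 21.801 → N_min = 22.
One LSB is 7.96 V / 4194304 = 1.90 µV.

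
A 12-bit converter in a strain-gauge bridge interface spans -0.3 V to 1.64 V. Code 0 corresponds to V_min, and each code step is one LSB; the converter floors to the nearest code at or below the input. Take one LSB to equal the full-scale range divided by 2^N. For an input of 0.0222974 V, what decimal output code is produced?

Full-scale range = 1.64 V − (-0.3 V) = 1.94 V. LSB = 1.94 V / 2^12 ≈ 473.6 µV.
code = ⌊(V_in − V_min)/LSB⌋ = ⌊(V_in − V_min) × 2^12 / range⌋
     = ⌊(0.0222974 − (-0.3)) × 4096 / 1.94⌋ = ⌊0.3222974 × 4096/1.94⌋
     = ⌊680.479⌋ = 680.

680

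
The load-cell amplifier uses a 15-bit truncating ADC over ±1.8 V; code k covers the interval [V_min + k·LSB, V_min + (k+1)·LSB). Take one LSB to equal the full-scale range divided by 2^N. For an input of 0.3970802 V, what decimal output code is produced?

Range = 1.8 − (-1.8) = 3.6 V. LSB = 3.6 V / 2^15 ≈ 109.9 µV.
code = ⌊(V_in − V_min)/LSB⌋ = ⌊(V_in − V_min) × 2^15 / range⌋
     = ⌊(0.3970802 − (-1.8)) × 32768 / 3.6⌋ = ⌊2.1970802 × 32768/3.6⌋
     = ⌊19998.312⌋ = 19998.

19998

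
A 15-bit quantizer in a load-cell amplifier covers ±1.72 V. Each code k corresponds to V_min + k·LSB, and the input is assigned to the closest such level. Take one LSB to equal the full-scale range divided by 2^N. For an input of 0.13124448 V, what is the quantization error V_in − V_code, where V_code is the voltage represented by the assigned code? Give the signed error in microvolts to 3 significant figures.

+18.9 µV

Full-scale range = 1.72 V − (-1.72 V) = 3.44 V. LSB = 3.44 V / 2^15 ≈ 105.0 µV.
(0.13124448 − (-1.72)) / LSB = 1.85124448 × 32768/3.44 = 17634.1800. Nearest integer: k = 17634.
V_code = -1.72 + (17634/32768) × 3.44 = 0.13122558594 V.
V_in − V_code = 0.13124448 − (0.13122558594) = +18.9 µV.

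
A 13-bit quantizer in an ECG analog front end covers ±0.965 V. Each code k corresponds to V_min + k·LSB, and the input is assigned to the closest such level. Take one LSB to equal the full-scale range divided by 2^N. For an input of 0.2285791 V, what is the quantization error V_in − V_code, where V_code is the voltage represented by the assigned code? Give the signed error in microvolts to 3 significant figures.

Full-scale range = 0.965 V − (-0.965 V) = 1.93 V. LSB = 1.93 V / 2^13 ≈ 235.6 µV.
(0.2285791 − (-0.965)) / LSB = 1.1935791 × 8192/1.93 = 5066.2176. Nearest integer: k = 5066.
Reconstructed level: -0.965 + 5066 × 1.93/8192 V = 0.2285278320 V.
Error = V_in − V_code = 0.2285791 − (0.2285278320) = +51.3 µV.

+51.3 µV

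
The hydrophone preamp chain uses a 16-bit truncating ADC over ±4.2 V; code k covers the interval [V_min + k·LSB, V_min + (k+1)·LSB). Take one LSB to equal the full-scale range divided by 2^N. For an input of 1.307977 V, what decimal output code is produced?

42972

The full-scale span is 4.2 − (-4.2) = 8.4 V. LSB = 8.4 V / 2^16 ≈ 128.2 µV.
(V_in − V_min) × 2^16/range = (1.307977 − (-4.2)) × 65536/8.4 = 42972.712.
Floor → code = 42972.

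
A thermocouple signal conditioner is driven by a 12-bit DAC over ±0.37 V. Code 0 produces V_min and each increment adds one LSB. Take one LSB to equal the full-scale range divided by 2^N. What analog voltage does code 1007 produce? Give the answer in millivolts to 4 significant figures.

Range = 0.37 − (-0.37) = 0.74 V. LSB = 0.74 V / 2^12.
V_out = V_min + code × LSB = -0.37 V + 1007 × 0.74 V / 4096
      = -0.37 + 0.181929 = -0.188071 V.

-188.1 mV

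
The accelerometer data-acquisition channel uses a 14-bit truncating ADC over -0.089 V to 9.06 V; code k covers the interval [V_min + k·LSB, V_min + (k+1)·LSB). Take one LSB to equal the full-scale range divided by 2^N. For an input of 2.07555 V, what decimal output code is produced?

3876

Range = 9.06 − (-0.089) = 9.149 V. LSB = 9.149 V / 2^14 ≈ 0.5584 mV.
code = ⌊(V_in − V_min)/LSB⌋ = ⌊(V_in − V_min) × 2^14 / range⌋
     = ⌊(2.07555 − (-0.089)) × 16384 / 9.149⌋ = ⌊2.16455 × 16384/9.149⌋
     = ⌊3876.269⌋ = 3876.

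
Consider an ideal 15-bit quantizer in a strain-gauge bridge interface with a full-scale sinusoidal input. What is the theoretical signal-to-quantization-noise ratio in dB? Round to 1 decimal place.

SNR = 6.02·15 + 1.76 = 92.06 dB.

92.1 dB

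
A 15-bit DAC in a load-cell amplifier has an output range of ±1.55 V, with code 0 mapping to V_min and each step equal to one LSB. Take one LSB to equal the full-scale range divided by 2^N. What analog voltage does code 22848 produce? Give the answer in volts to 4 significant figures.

Span: 1.55 V − (-1.55 V) = 3.1 V. LSB = 3.1 V / 2^15.
V_out = -1.55 + 22848 × (3.1/32768) V
      = -1.55 V + 2.16152 V = 0.611523 V.

0.6115 V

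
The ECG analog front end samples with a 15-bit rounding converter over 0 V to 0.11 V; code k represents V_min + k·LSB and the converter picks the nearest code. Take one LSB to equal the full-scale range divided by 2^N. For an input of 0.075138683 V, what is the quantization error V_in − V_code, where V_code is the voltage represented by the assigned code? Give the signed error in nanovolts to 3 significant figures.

+438 nV

Range is 0.11 V. LSB = 0.11 V / 2^15 ≈ 3.357 µV.
(V_in − V_min)/LSB = (0.075138683 − (0)) × 32768/0.11 = 22383.1306 → nearest code k = 22383.
V_code = 0 + (22383/32768) × 0.11 = 0.075138244629 V.
Error = V_in − V_code = 0.075138683 − (0.075138244629) = +438 nV.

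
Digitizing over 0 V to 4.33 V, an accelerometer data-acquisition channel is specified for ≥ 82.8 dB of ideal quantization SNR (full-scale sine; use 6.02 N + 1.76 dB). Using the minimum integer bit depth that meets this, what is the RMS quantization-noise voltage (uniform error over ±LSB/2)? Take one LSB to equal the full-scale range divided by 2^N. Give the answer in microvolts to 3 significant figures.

76.3 µV

Range is 4.33 V.
Solving 6.02 N ≥ 82.8 − 1.76: N ≥ 13.462. Round up → N = 14.
One LSB is 4.33 V / 16384 = 264.28 µV.
σ_q = LSB/√12 = 264.28 µV/3.4641 = 76.3 µV.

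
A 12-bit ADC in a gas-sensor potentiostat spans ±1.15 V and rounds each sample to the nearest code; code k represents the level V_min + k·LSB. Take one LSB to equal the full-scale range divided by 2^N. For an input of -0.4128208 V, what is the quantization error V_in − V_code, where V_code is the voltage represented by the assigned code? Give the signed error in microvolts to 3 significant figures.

−101 µV

Full-scale range = 1.15 V − (-1.15 V) = 2.3 V. LSB = 2.3 V / 2^12 ≈ 0.5615 mV.
(-0.4128208 − (-1.15)) / LSB = 0.7371792 × 4096/2.3 = 1312.8200. Nearest integer: k = 1313.
Reconstructed level: -1.15 + 1313 × 2.3/4096 V = -0.4127197266 V.
e = -0.4128208 − (-0.4127197266) = −101 µV.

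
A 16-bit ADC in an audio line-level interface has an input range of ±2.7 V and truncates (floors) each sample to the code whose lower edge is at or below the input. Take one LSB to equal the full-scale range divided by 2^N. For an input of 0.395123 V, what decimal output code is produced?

Full-scale range = 2.7 V − (-2.7 V) = 5.4 V. LSB = 5.4 V / 2^16 ≈ 82.40 µV.
code = ⌊(V_in − V_min)/LSB⌋ = ⌊(V_in − V_min) × 2^16 / range⌋
     = ⌊(0.395123 − (-2.7)) × 65536 / 5.4⌋ = ⌊3.095123 × 65536/5.4⌋
     = ⌊37563.330⌋ = 37563.

37563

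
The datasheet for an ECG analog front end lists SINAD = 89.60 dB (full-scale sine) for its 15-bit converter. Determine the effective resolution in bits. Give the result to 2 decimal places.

ENOB = (SINAD − 1.76) / 6.02 = (89.60 − 1.76) / 6.02 = 87.84 / 6.02 = 14.5914.

14.59 bits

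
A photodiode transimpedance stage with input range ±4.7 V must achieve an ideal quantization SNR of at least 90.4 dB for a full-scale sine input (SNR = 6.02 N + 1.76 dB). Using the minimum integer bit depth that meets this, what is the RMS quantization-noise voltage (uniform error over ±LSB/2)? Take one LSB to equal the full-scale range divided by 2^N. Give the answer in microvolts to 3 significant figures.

The full-scale span is 4.7 − (-4.7) = 9.4 V.
Solving 6.02 N ≥ 90.4 − 1.76: N ≥ 14.724. Round up → N = 15.
Step size = 9.4/32768 V = 286.87 µV.
V_rms = LSB/√12 = 82.8 µV.

82.8 µV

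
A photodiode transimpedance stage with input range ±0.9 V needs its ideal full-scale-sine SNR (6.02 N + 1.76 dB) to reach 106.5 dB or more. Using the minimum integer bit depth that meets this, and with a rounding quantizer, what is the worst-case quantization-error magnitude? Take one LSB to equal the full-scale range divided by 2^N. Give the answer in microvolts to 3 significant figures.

3.43 µV

Span: 0.9 V − (-0.9 V) = 1.8 V.
Solving 6.02 N ≥ 106.5 − 1.76: N ≥ 17.399. Round up → N = 18.
One LSB is 1.8 V / 262144 = 6.8665 µV.
|e|_max = LSB/2 = 3.43 µV.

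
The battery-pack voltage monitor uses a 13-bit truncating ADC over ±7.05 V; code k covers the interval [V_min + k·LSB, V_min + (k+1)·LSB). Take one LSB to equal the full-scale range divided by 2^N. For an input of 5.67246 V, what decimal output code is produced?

The full-scale span is 7.05 − (-7.05) = 14.1 V. LSB = 14.1 V / 2^13 ≈ 1.721 mV.
V_in − V_min = 5.67246 − (-7.05) = 12.72246 V.
Divide by LSB: 12.72246 × 8192/14.1 = 7391.6590.
Truncating gives code 7391.

7391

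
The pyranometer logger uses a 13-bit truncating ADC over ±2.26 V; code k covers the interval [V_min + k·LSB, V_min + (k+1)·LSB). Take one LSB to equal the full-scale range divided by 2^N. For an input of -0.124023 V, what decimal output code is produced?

3871

The full-scale span is 2.26 − (-2.26) = 4.52 V. LSB = 4.52 V / 2^13 ≈ 0.5518 mV.
code = ⌊(V_in − V_min)/LSB⌋ = ⌊(V_in − V_min) × 2^13 / range⌋
     = ⌊(-0.124023 − (-2.26)) × 8192 / 4.52⌋ = ⌊2.135977 × 8192/4.52⌋
     = ⌊3871.222⌋ = 3871.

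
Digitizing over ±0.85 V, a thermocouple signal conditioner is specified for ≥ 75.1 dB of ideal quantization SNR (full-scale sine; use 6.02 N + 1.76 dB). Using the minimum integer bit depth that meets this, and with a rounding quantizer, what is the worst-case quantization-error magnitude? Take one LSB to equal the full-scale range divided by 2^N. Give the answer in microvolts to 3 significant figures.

104 µV

The full-scale span is 0.85 − (-0.85) = 1.7 V.
N ≥ (75.1 − 1.76)/6.02 = 12.183 → N_min = 13.
LSB = 1.7 V ÷ 2^13 = 1.7/8192 V = 207.52 µV.
Max error for round-to-nearest is LSB/2 = 104 µV.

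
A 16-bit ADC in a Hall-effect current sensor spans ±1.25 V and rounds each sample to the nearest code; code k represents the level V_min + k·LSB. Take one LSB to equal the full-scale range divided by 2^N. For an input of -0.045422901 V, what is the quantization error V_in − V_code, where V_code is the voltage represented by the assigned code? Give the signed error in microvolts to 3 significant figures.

Range = 1.25 − (-1.25) = 2.5 V. LSB = 2.5 V / 2^16 ≈ 38.15 µV.
Position in LSBs: (-0.045422901 − (-1.25)) × 65536/2.5 = 31577.2659; rounding gives k = 31577.
V_code = V_min + k × range/2^16 = -1.25 + 31577 × 2.5/65536 = -0.045433044434 V.
e = -0.045422901 − (-0.045433044434) = +10.1 µV.

+10.1 µV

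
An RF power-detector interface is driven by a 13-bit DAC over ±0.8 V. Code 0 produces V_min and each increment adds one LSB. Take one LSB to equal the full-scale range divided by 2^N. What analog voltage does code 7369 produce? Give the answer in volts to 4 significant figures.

Full-scale range = 0.8 V − (-0.8 V) = 1.6 V. LSB = 1.6 V / 2^13.
V_out = V_min + code × LSB = -0.8 V + 7369 × 1.6 V / 8192
      = -0.8 + 1.43926 = 0.639258 V.

0.6393 V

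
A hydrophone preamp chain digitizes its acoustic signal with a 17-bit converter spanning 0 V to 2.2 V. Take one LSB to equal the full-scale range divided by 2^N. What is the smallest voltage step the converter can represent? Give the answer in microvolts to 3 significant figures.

V_FS = 2.2 V.
2^17 = 131072 levels.
One LSB is 2.2 V / 131072 = 16.8 µV.

16.8 µV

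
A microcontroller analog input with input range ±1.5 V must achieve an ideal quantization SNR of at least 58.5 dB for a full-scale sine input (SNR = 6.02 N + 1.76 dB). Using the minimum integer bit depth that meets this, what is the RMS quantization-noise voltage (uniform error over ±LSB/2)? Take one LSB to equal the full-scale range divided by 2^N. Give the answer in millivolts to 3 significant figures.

Range = 1.5 − (-1.5) = 3 V.
Solving 6.02 N ≥ 58.5 − 1.76: N ≥ 9.425. Round up → N = 10.
LSB = 3 V ÷ 2^10 = 3/1024 V = 2.9297 mV.
RMS noise = LSB/√12 = 0.846 mV.

0.846 mV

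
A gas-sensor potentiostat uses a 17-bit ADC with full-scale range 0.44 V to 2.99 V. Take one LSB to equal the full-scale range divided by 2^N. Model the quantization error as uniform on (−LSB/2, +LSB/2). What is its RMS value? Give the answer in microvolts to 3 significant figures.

Full-scale range = 2.99 V − (0.44 V) = 2.55 V.
One LSB is 2.55 V / 131072 = 19.455 µV.
σ_q = LSB/√12 = 19.455 µV/3.4641 = 5.62 µV.

5.62 µV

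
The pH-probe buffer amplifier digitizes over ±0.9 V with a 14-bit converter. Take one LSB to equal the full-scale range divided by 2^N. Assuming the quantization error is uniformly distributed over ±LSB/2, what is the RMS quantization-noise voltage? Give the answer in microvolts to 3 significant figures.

Span: 0.9 V − (-0.9 V) = 1.8 V.
Step size = 1.8/16384 V = 109.86 µV.
V_rms = LSB/√12 = 109.86 µV / √12 = 31.7 µV.

31.7 µV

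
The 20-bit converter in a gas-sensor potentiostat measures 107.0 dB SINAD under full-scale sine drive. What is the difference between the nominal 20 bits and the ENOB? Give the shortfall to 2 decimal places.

N_eff = (107.0 − 1.76)/6.02 = 17.4817 bits.
20 − 17.4817 = 2.52 bits below nominal.

2.52 bits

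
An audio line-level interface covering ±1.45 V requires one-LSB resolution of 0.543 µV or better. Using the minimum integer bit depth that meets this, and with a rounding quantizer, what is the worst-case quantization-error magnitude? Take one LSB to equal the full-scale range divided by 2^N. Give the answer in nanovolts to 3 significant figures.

173 nV

Span: 1.45 V − (-1.45 V) = 2.9 V.
Levels needed ≥ 2.9/0.543 µV = 5.341e6. 2^23 = 8388608 suffices, so N_min = 23.
LSB = 2.9 V ÷ 2^23 = 2.9/8388608 V = 345.71 nV.
Half an LSB is 173 nV.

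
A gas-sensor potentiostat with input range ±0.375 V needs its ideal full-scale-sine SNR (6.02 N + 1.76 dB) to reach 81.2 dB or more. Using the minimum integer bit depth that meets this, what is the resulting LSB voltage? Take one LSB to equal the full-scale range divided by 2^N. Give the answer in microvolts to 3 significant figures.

Span: 0.375 V − (-0.375 V) = 0.75 V.
Required N = ⌈(81.2 − 1.76)/6.02⌉ = ⌈13.196⌉ = 14.
Step size = 0.75/16384 V = 45.8 µV.

45.8 µV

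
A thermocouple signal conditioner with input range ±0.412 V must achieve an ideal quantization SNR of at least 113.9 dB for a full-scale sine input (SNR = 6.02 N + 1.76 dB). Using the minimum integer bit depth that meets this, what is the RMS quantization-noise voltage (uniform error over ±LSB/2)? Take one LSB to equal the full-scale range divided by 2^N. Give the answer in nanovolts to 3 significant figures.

454 nV

Full-scale range = 0.412 V − (-0.412 V) = 0.824 V.
Required N = ⌈(113.9 − 1.76)/6.02⌉ = ⌈18.628⌉ = 19.
LSB = 0.824 V ÷ 2^19 = 0.824/524288 V = 1.5717 µV.
RMS noise = LSB/√12 = 454 nV.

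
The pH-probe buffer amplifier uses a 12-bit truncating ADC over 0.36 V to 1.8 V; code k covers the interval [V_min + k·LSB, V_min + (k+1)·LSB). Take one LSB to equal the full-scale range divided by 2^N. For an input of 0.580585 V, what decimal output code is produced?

627

Range = 1.8 − (0.36) = 1.44 V. LSB = 1.44 V / 2^12 ≈ 351.6 µV.
(V_in − V_min) × 2^12/range = (0.580585 − (0.36)) × 4096/1.44 = 627.442.
Floor → code = 627.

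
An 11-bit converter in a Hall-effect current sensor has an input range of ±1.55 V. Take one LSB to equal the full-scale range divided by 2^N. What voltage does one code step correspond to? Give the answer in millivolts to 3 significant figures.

1.51 mV

Range = 1.55 − (-1.55) = 3.1 V.
There are 2^11 = 2048 steps.
LSB = 3.1 V / 2^11 = 1.51 mV.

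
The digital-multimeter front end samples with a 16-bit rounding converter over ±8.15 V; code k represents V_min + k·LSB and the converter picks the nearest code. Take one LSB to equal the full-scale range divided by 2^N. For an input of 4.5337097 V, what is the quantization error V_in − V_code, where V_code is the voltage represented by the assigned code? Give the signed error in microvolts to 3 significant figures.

+73.2 µV

Span: 8.15 V − (-8.15 V) = 16.3 V. LSB = 16.3 V / 2^16 ≈ 248.7 µV.
(4.5337097 − (-8.15)) / LSB = 12.6837097 × 65536/16.3 = 50996.2944. Nearest integer: k = 50996.
V_code = V_min + k × range/2^16 = -8.15 + 50996 × 16.3/65536 = 4.5336364746 V.
e = 4.5337097 − (4.5336364746) = +73.2 µV.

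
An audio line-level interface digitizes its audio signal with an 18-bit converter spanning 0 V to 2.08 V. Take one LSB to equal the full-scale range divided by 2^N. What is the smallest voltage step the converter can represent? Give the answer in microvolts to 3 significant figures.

7.93 µV

Range is 2.08 V.
Number of codes = 2^18 = 262144.
Step size = 2.08/262144 V = 7.93 µV.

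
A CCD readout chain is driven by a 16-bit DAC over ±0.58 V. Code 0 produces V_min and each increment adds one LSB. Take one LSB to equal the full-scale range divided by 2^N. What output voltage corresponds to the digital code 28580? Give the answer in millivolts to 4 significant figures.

Range = 0.58 − (-0.58) = 1.16 V. LSB = 1.16 V / 2^16.
Output = V_min + (28580/65536) × range = -0.58 + 0.436096 × 1.16 V
      = -0.58 + 0.505872 = -0.0741284 V.

-74.13 mV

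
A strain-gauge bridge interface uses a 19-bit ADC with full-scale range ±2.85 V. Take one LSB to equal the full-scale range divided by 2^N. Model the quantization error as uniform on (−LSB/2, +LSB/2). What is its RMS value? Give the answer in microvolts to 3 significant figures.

The full-scale span is 2.85 − (-2.85) = 5.7 V.
LSB = 5.7 V ÷ 2^19 = 5.7/524288 V = 10.872 µV.
V_rms = LSB/√12 = 10.872 µV / √12 = 3.14 µV.

3.14 µV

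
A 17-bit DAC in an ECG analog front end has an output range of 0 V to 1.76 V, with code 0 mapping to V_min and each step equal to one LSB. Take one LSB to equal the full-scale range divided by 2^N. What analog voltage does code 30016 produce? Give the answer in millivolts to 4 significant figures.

403.0 mV

Full-scale range = 1.76 V. LSB = 1.76 V / 2^17.
V_out = 0 + 30016 × (1.76/131072) V
      = 0 V + 0.403047 V = 0.403047 V.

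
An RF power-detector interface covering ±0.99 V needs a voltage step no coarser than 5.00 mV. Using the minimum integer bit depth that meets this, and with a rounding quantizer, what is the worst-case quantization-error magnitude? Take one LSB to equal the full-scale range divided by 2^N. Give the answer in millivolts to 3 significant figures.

Range = 0.99 − (-0.99) = 1.98 V.
Need 2^N ≥ 1.98 V / 5.00 mV = 396.0 → N_min = 9.
One LSB is 1.98 V / 512 = 3.8672 mV.
|e|_max = LSB/2 = 1.93 mV.

1.93 mV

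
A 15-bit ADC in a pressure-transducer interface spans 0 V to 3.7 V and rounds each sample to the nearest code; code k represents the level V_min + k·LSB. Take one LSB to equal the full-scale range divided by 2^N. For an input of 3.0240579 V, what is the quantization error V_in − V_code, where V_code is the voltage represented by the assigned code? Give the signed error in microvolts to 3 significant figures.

Range is 3.7 V. LSB = 3.7 V / 2^15 ≈ 112.9 µV.
(V_in − V_min)/LSB = (3.0240579 − (0)) × 32768/3.7 = 26781.7106 → nearest code k = 26782.
Reconstructed level: 0 + 26782 × 3.7/32768 V = 3.0240905762 V.
Error = V_in − V_code = 3.0240579 − (3.0240905762) = −32.7 µV.

−32.7 µV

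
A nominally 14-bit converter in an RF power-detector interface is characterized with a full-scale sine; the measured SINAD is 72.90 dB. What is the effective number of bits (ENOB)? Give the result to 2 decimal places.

11.82 bits

ENOB = (SINAD − 1.76) / 6.02 = (72.90 − 1.76) / 6.02 = 71.14 / 6.02 = 11.8173.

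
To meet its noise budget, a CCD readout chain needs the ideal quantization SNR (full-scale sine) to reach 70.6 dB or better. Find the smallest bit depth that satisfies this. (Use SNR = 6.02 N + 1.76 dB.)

N ≥ (70.6 − 1.76)/6.02 = 11.435 → N_min = 12.

12 bits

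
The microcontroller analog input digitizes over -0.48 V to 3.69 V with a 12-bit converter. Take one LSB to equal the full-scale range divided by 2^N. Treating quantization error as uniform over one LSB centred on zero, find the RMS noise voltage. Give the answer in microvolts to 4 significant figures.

293.9 µV

Full-scale range = 3.69 V − (-0.48 V) = 4.17 V.
LSB = 4.17 V ÷ 2^12 = 4.17/4096 V = 1.01807 mV.
σ_q = LSB/√12 = 1.01807 mV/3.4641 = 293.9 µV.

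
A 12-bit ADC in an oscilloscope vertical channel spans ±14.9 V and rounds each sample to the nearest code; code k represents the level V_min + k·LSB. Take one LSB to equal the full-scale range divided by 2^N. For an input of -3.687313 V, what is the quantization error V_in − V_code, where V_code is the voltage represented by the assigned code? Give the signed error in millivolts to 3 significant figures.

The full-scale span is 14.9 − (-14.9) = 29.8 V. LSB = 29.8 V / 2^12 ≈ 7.275 mV.
(V_in − V_min)/LSB = (-3.687313 − (-14.9)) × 4096/29.8 = 1541.1801 → nearest code k = 1541.
V_code = -14.9 + (1541/4096) × 29.8 = -3.688623047 V.
V_in − V_code = -3.687313 − (-3.688623047) = +1.31 mV.

+1.31 mV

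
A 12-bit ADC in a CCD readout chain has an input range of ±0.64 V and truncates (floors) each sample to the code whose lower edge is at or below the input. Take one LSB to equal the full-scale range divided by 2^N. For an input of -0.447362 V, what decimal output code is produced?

Span: 0.64 V − (-0.64 V) = 1.28 V. LSB = 1.28 V / 2^12 ≈ 312.5 µV.
code = ⌊(V_in − V_min)/LSB⌋ = ⌊(V_in − V_min) × 2^12 / range⌋
     = ⌊(-0.447362 − (-0.64)) × 4096 / 1.28⌋ = ⌊0.192638 × 4096/1.28⌋
     = ⌊616.442⌋ = 616.

616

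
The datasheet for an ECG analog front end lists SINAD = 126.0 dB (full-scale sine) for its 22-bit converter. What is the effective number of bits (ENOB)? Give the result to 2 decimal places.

Inverting SNR = 6.02 N + 1.76: N_eff = (126.0 − 1.76)/6.02 = 20.6379.

20.64 bits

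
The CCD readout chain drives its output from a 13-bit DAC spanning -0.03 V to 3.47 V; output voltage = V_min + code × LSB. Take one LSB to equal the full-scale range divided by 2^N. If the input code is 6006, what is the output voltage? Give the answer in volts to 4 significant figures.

2.536 V

Full-scale range = 3.47 V − (-0.03 V) = 3.5 V. LSB = 3.5 V / 2^13.
V_out = -0.03 + 6006 × (3.5/8192) V
      = -0.03 + 2.56604 = 2.53604 V.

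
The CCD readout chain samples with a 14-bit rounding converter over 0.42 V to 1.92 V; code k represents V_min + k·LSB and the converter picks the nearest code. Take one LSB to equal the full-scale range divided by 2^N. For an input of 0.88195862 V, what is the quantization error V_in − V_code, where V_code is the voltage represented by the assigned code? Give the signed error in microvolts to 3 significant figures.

−16.5 µV

Span: 1.92 V − (0.42 V) = 1.5 V. LSB = 1.5 V / 2^14 ≈ 91.55 µV.
(0.88195862 − (0.42)) / LSB = 0.46195862 × 16384/1.5 = 5045.8200. Nearest integer: k = 5046.
Reconstructed level: 0.42 + 5046 × 1.5/16384 V = 0.88197509766 V.
e = 0.88195862 − (0.88197509766) = −16.5 µV.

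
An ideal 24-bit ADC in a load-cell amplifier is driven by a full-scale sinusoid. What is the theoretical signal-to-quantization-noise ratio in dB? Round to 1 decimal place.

6.02(24) + 1.76 = 144.48 + 1.76 = 146.24 dB.

146.2 dB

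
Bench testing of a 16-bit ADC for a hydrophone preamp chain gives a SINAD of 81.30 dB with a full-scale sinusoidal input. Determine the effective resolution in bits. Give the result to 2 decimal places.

ENOB = (SINAD − 1.76) / 6.02 = (81.30 − 1.76) / 6.02 = 79.54 / 6.02 = 13.2126.

13.21 bits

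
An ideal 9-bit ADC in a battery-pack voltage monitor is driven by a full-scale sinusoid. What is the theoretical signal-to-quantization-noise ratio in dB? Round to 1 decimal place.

55.9 dB

SNR = 6.02·9 + 1.76 = 55.94 dB.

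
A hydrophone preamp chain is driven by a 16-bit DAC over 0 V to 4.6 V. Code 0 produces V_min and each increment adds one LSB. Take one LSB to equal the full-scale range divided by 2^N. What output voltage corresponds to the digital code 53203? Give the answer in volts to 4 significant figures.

V_FS = 4.6 V. LSB = 4.6 V / 2^16.
Output = V_min + (53203/65536) × range = 0 + 0.811813 × 4.6 V
      = 0 V + 3.73434 V = 3.73434 V.

3.734 V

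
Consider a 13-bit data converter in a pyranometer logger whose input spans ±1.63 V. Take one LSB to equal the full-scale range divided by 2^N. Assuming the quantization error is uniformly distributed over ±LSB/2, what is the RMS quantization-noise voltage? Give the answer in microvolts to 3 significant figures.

115 µV

Span: 1.63 V − (-1.63 V) = 3.26 V.
LSB = 3.26 V ÷ 2^13 = 3.26/8192 V = 397.95 µV.
V_rms = LSB/√12 = 397.95 µV / √12 = 115 µV.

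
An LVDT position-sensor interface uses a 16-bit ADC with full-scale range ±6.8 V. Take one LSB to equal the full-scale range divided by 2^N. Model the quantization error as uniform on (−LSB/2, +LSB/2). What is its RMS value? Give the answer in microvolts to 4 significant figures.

Range = 6.8 − (-6.8) = 13.6 V.
One LSB is 13.6 V / 65536 = 207.520 µV.
RMS of a uniform error over width LSB is LSB/√12 = 59.91 µV.

59.91 µV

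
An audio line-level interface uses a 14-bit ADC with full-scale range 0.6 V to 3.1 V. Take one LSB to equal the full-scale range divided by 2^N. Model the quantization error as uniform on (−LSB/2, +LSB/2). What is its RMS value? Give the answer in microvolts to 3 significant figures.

Span: 3.1 V − (0.6 V) = 2.5 V.
LSB = 2.5 V ÷ 2^14 = 2.5/16384 V = 152.59 µV.
σ_q = LSB/√12 = 152.59 µV/3.4641 = 44.0 µV.

44.0 µV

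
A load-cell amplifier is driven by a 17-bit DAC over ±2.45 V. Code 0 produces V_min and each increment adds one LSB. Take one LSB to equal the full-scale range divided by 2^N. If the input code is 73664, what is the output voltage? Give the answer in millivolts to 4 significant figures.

303.9 mV

Full-scale range = 2.45 V − (-2.45 V) = 4.9 V. LSB = 4.9 V / 2^17.
V_out = -2.45 + 73664 × (4.9/131072) V
      = -2.45 + 2.75386 = 0.303857 V.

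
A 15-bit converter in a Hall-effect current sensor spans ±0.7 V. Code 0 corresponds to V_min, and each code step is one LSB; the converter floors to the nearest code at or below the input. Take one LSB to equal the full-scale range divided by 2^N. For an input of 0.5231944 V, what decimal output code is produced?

28629

Range = 0.7 − (-0.7) = 1.4 V. LSB = 1.4 V / 2^15 ≈ 42.72 µV.
code = ⌊(V_in − V_min)/LSB⌋ = ⌊(V_in − V_min) × 2^15 / range⌋
     = ⌊(0.5231944 − (-0.7)) × 32768 / 1.4⌋ = ⌊1.2231944 × 32768/1.4⌋
     = ⌊28629.739⌋ = 28629.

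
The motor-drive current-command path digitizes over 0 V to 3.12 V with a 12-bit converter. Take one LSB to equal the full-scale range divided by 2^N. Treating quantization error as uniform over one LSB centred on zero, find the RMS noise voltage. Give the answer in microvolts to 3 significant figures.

Range is 3.12 V.
LSB = 3.12 V ÷ 2^12 = 3.12/4096 V = 0.76172 mV.
RMS of a uniform error over width LSB is LSB/√12 = 220 µV.

220 µV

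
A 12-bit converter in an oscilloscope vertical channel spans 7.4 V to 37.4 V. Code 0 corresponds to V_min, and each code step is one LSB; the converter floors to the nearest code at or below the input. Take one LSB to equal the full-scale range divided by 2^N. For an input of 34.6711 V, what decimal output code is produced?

3723

Full-scale range = 37.4 V − (7.4 V) = 30 V. LSB = 30 V / 2^12 ≈ 7.324 mV.
V_in − V_min = 34.6711 − (7.4) = 27.2711 V.
Divide by LSB: 27.2711 × 4096/30 = 3723.4142.
Truncating gives code 3723.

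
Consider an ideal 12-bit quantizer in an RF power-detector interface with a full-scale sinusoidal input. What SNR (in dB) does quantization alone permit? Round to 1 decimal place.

74.0 dB

For an ideal N-bit converter with full-scale sine input, SNR = 6.02 N + 1.76 dB. SNR = 6.02 × 12 + 1.76 = 72.24 + 1.76 = 74.00 dB.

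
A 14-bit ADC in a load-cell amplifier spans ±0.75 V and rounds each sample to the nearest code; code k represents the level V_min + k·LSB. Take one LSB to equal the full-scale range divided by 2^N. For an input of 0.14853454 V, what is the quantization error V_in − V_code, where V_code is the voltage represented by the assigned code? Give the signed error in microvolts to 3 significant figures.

+36.0 µV

The full-scale span is 0.75 − (-0.75) = 1.5 V. LSB = 1.5 V / 2^14 ≈ 91.55 µV.
Position in LSBs: (0.14853454 − (-0.75)) × 16384/1.5 = 9814.3933; rounding gives k = 9814.
Reconstructed level: -0.75 + 9814 × 1.5/16384 V = 0.14849853516 V.
V_in − V_code = 0.14853454 − (0.14849853516) = +36.0 µV.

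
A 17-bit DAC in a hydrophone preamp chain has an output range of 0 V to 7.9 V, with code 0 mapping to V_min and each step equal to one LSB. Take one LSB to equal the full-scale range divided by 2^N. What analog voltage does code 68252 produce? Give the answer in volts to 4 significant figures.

Full-scale range = 7.9 V. LSB = 7.9 V / 2^17.
Output = V_min + (68252/131072) × range = 0 + 0.520721 × 7.9 V
      = 0 + 4.11370 = 4.11370 V.

4.114 V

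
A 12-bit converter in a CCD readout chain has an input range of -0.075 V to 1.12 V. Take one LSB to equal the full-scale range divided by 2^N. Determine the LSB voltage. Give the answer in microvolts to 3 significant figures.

The full-scale span is 1.12 − (-0.075) = 1.195 V.
Number of codes = 2^12 = 4096.
Step size = 1.195/4096 V = 292 µV.

292 µV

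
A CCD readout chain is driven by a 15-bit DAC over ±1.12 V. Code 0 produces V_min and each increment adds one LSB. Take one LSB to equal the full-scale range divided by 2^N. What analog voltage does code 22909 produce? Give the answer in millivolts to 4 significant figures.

446.0 mV

Span: 1.12 V − (-1.12 V) = 2.24 V. LSB = 2.24 V / 2^15.
Output = V_min + (22909/32768) × range = -1.12 + 0.699127 × 2.24 V
      = -1.12 V + 1.56604 V = 0.446045 V.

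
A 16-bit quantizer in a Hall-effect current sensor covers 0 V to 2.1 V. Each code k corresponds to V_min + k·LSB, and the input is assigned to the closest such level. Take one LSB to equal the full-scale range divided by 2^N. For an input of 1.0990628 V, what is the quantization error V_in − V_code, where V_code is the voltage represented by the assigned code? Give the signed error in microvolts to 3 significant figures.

Span = 2.1 V. LSB = 2.1 V / 2^16 ≈ 32.04 µV.
(1.0990628 − (0)) / LSB = 1.0990628 × 65536/2.1 = 34299.1332. Nearest integer: k = 34299.
V_code = 0 + (34299/65536) × 2.1 = 1.0990585327 V.
Error = V_in − V_code = 1.0990628 − (1.0990585327) = +4.27 µV.

+4.27 µV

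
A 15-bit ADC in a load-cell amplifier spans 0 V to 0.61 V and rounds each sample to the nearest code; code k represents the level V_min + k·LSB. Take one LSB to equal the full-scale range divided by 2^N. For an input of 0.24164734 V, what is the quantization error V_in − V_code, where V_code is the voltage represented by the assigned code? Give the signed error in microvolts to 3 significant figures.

−3.36 µV

Span = 0.61 V. LSB = 0.61 V / 2^15 ≈ 18.62 µV.
Position in LSBs: (0.24164734 − (0)) × 32768/0.61 = 12980.8197; rounding gives k = 12981.
V_code = V_min + k × range/2^15 = 0 + 12981 × 0.61/32768 = 0.24165069580 V.
Error = V_in − V_code = 0.24164734 − (0.24165069580) = −3.36 µV.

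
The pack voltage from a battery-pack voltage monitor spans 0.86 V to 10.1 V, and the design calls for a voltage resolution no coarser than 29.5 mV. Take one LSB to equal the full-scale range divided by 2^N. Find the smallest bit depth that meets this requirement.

Span: 10.1 V − (0.86 V) = 9.24 V.
9.24 V / 29.5 mV = 313.2. Since 2^8 = 256 and 2^9 = 512, N = 9.

9 bits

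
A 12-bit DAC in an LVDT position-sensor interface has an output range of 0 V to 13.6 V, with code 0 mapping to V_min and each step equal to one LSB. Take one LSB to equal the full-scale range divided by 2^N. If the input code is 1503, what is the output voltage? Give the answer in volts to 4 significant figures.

4.990 V

Full-scale range = 13.6 V. LSB = 13.6 V / 2^12.
Output = V_min + (1503/4096) × range = 0 + 0.366943 × 13.6 V
      = 0 + 4.99043 = 4.99043 V.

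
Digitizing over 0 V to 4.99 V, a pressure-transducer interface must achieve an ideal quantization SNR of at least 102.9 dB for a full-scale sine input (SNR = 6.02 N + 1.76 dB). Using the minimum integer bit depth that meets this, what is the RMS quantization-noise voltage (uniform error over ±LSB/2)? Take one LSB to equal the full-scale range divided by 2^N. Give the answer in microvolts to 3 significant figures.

11.0 µV

Span = 4.99 V.
Solving 6.02 N ≥ 102.9 − 1.76: N ≥ 16.801. Round up → N = 17.
One LSB is 4.99 V / 131072 = 38.071 µV.
σ_q = LSB/√12 = 38.071 µV/3.4641 = 11.0 µV.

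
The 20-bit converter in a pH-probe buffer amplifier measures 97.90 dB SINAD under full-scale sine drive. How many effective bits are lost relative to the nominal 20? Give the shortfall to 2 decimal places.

4.03 bits

Effective bits = (97.90 − 1.76)/6.02 = 15.9701.
Shortfall = 20 − 15.9701 = 4.0299 bits.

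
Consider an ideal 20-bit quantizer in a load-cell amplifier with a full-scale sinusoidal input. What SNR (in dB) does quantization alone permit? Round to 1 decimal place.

Ideal quantization SNR: 6.02 × 20 + 1.76 dB = 122.2 dB.

122.2 dB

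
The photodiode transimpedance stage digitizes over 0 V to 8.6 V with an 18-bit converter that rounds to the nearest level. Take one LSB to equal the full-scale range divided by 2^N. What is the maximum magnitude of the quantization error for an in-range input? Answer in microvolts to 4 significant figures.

16.40 µV

Span = 8.6 V.
LSB = 8.6 V ÷ 2^18 = 8.6/262144 V = 32.8064 µV.
A rounding quantizer has |error| ≤ LSB/2 = 16.40 µV.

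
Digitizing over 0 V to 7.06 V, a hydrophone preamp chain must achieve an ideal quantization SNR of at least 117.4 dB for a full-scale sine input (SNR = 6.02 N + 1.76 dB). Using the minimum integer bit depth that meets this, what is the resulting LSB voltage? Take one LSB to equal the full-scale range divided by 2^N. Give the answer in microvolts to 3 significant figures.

6.73 µV

Full-scale range = 7.06 V.
Required N = ⌈(117.4 − 1.76)/6.02⌉ = ⌈19.209⌉ = 20.
Step size = 7.06/1048576 V = 6.73 µV.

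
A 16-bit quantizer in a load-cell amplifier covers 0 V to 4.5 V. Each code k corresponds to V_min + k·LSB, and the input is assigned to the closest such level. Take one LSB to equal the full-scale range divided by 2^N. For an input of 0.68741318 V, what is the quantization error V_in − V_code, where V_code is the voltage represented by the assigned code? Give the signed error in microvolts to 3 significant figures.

+12.4 µV

Span = 4.5 V. LSB = 4.5 V / 2^16 ≈ 68.66 µV.
(V_in − V_min)/LSB = (0.68741318 − (0)) × 65536/4.5 = 10011.1800 → nearest code k = 10011.
V_code = V_min + k × range/2^16 = 0 + 10011 × 4.5/65536 = 0.68740081787 V.
V_in − V_code = 0.68741318 − (0.68740081787) = +12.4 µV.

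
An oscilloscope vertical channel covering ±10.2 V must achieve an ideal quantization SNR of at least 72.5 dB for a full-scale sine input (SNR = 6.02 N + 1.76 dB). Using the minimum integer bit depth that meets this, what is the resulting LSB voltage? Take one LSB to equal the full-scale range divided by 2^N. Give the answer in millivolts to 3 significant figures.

The full-scale span is 10.2 − (-10.2) = 20.4 V.
6.02 N + 1.76 ≥ 72.5 gives N ≥ 11.751, so the minimum integer is 12.
LSB = 20.4 V / 2^12 = 4.98 mV.

4.98 mV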